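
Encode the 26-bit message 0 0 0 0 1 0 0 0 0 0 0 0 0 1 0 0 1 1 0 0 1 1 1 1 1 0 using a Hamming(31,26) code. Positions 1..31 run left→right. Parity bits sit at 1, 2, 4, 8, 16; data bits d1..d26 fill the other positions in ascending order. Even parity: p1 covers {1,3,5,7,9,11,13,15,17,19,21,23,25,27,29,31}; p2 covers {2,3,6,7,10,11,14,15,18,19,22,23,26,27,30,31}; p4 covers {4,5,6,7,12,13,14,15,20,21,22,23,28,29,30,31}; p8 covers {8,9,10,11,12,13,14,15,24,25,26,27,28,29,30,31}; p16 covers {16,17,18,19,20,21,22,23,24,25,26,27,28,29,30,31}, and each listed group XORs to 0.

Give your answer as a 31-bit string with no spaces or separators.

Place data at non-parity positions: p1 p2 0 p4 0 0 0 p8 1 0 0 0 0 0 0 p16 0 0 1 0 0 1 1 0 0 1 1 1 1 1 0
p1 (pos 1,3,5,7,9,11,13,15,17,19,21,23,25,27,29,31): XOR of data positions = 0⊕0⊕0⊕1⊕0⊕0⊕0⊕0⊕1⊕0⊕1⊕0⊕1⊕1⊕0 = 1
p2 (pos 2,3,6,7,10,11,14,15,18,19,22,23,26,27,30,31): XOR of data positions = 0⊕0⊕0⊕0⊕0⊕0⊕0⊕0⊕1⊕1⊕1⊕1⊕1⊕1⊕0 = 0
p4 (pos 4,5,6,7,12,13,14,15,20,21,22,23,28,29,30,31): XOR of data positions = 0⊕0⊕0⊕0⊕0⊕0⊕0⊕0⊕0⊕1⊕1⊕1⊕1⊕1⊕0 = 1
p8 (pos 8,9,10,11,12,13,14,15,24,25,26,27,28,29,30,31): XOR of data positions = 1⊕0⊕0⊕0⊕0⊕0⊕0⊕0⊕0⊕1⊕1⊕1⊕1⊕1⊕0 = 0
p16 (pos 16,17,18,19,20,21,22,23,24,25,26,27,28,29,30,31): XOR of data positions = 0⊕0⊕1⊕0⊕0⊕1⊕1⊕0⊕0⊕1⊕1⊕1⊕1⊕1⊕0 = 0
Codeword: 1001000010000000001001100111110

1001000010000000001001100111110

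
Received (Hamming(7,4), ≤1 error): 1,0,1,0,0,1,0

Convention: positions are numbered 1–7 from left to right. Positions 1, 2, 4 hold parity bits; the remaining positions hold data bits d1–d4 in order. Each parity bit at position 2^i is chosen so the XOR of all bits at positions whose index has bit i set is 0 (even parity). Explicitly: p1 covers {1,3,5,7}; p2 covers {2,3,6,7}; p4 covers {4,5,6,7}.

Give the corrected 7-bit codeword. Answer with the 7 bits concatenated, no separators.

1011010

s1 (pos 1,3,5,7): 1⊕1⊕0⊕0 = 0
s2 (pos 2,3,6,7): 0⊕1⊕1⊕0 = 0
s4 (pos 4,5,6,7): 0⊕0⊕1⊕0 = 1
Syndrome s4…s1 = 100 → error at position 4.
Flip position 4: 1010010 → 1011010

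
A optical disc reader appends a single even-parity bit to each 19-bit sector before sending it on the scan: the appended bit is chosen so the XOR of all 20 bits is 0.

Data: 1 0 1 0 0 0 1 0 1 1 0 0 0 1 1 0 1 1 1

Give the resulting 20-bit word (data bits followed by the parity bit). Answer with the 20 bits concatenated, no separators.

XOR of the 19 data bits: 1⊕0⊕1⊕0⊕0⊕0⊕1⊕0⊕1⊕1⊕0⊕0⊕0⊕1⊕1⊕0⊕1⊕1⊕1 = 0
Parity bit = 0 (so all 20 bits XOR to 0).

10100010110001101110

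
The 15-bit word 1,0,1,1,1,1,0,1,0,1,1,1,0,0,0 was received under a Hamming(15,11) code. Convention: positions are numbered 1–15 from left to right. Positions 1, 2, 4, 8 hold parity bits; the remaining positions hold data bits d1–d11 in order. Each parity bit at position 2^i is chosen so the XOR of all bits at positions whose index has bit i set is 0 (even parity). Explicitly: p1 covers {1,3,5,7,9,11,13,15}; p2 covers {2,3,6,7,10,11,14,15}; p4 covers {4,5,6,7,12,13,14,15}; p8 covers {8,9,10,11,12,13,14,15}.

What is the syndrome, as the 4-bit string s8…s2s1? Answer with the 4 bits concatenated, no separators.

0000

s1 (pos 1,3,5,7,9,11,13,15): 1⊕1⊕1⊕0⊕0⊕1⊕0⊕0 = 0
s2 (pos 2,3,6,7,10,11,14,15): 0⊕1⊕1⊕0⊕1⊕1⊕0⊕0 = 0
s4 (pos 4,5,6,7,12,13,14,15): 1⊕1⊕1⊕0⊕1⊕0⊕0⊕0 = 0
s8 (pos 8,9,10,11,12,13,14,15): 1⊕0⊕1⊕1⊕1⊕0⊕0⊕0 = 0
Syndrome s8…s1 = 0000 → no error.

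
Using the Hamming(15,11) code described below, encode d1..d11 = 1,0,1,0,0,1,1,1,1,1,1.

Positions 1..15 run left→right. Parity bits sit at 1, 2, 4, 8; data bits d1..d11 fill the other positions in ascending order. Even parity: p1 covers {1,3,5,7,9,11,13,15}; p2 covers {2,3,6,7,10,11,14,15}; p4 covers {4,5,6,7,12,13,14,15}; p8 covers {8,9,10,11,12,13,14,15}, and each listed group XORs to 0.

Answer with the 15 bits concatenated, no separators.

001101000111111

Place data at non-parity positions: p1 p2 1 p4 0 1 0 p8 0 1 1 1 1 1 1
p1 (pos 1,3,5,7,9,11,13,15): XOR of data positions = 1⊕0⊕0⊕0⊕1⊕1⊕1 = 0
p2 (pos 2,3,6,7,10,11,14,15): XOR of data positions = 1⊕1⊕0⊕1⊕1⊕1⊕1 = 0
p4 (pos 4,5,6,7,12,13,14,15): XOR of data positions = 0⊕1⊕0⊕1⊕1⊕1⊕1 = 1
p8 (pos 8,9,10,11,12,13,14,15): XOR of data positions = 0⊕1⊕1⊕1⊕1⊕1⊕1 = 0
Codeword: 001101000111111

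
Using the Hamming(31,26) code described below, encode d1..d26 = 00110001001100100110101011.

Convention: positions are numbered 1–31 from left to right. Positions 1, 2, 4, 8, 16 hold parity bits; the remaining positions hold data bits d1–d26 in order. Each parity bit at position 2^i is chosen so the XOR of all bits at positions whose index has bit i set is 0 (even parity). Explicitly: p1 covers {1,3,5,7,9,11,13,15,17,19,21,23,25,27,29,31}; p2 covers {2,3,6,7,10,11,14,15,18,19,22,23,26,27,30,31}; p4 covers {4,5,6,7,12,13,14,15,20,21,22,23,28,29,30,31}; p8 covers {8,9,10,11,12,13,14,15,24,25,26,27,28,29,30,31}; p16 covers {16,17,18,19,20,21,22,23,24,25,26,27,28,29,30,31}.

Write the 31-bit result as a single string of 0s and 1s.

Place data at non-parity positions: p1 p2 0 p4 0 1 1 p8 0 0 0 1 0 0 1 p16 1 0 0 1 0 0 1 1 0 1 0 1 0 1 1
p1 (pos 1,3,5,7,9,11,13,15,17,19,21,23,25,27,29,31): XOR of data positions = 0⊕0⊕1⊕0⊕0⊕0⊕1⊕1⊕0⊕0⊕1⊕0⊕0⊕0⊕1 = 1
p2 (pos 2,3,6,7,10,11,14,15,18,19,22,23,26,27,30,31): XOR of data positions = 0⊕1⊕1⊕0⊕0⊕0⊕1⊕0⊕0⊕0⊕1⊕1⊕0⊕1⊕1 = 1
p4 (pos 4,5,6,7,12,13,14,15,20,21,22,23,28,29,30,31): XOR of data positions = 0⊕1⊕1⊕1⊕0⊕0⊕1⊕1⊕0⊕0⊕1⊕1⊕0⊕1⊕1 = 1
p8 (pos 8,9,10,11,12,13,14,15,24,25,26,27,28,29,30,31): XOR of data positions = 0⊕0⊕0⊕1⊕0⊕0⊕1⊕1⊕0⊕1⊕0⊕1⊕0⊕1⊕1 = 1
p16 (pos 16,17,18,19,20,21,22,23,24,25,26,27,28,29,30,31): XOR of data positions = 1⊕0⊕0⊕1⊕0⊕0⊕1⊕1⊕0⊕1⊕0⊕1⊕0⊕1⊕1 = 0
Codeword: 1101011100010010100100110101011

1101011100010010100100110101011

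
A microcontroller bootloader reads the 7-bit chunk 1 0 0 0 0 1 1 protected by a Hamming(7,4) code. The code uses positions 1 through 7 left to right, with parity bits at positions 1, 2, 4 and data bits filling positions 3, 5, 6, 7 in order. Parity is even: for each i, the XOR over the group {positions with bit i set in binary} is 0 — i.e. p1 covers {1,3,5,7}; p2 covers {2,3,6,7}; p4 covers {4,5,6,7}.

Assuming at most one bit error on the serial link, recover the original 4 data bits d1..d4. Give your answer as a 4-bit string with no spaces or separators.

s1 (pos 1,3,5,7): 1⊕0⊕0⊕1 = 0
s2 (pos 2,3,6,7): 0⊕0⊕1⊕1 = 0
s4 (pos 4,5,6,7): 0⊕0⊕1⊕1 = 0
Syndrome s4…s1 = 000 → no error.
Read data bits from positions 3,5,6,7: 0011

0011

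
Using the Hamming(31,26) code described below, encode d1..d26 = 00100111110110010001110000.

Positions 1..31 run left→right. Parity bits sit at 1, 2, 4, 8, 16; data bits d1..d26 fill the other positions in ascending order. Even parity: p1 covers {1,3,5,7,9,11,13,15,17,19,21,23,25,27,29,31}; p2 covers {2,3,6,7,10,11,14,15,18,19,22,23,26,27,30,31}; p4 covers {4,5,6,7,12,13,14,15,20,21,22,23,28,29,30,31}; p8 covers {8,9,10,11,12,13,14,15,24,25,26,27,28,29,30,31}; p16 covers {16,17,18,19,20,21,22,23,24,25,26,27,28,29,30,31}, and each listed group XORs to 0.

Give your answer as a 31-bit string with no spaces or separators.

Place data at non-parity positions: p1 p2 0 p4 0 1 0 p8 0 1 1 1 1 1 0 p16 1 1 0 0 1 0 0 0 1 1 1 0 0 0 0
p1 (pos 1,3,5,7,9,11,13,15,17,19,21,23,25,27,29,31): XOR of data positions = 0⊕0⊕0⊕0⊕1⊕1⊕0⊕1⊕0⊕1⊕0⊕1⊕1⊕0⊕0 = 0
p2 (pos 2,3,6,7,10,11,14,15,18,19,22,23,26,27,30,31): XOR of data positions = 0⊕1⊕0⊕1⊕1⊕1⊕0⊕1⊕0⊕0⊕0⊕1⊕1⊕0⊕0 = 1
p4 (pos 4,5,6,7,12,13,14,15,20,21,22,23,28,29,30,31): XOR of data positions = 0⊕1⊕0⊕1⊕1⊕1⊕0⊕0⊕1⊕0⊕0⊕0⊕0⊕0⊕0 = 1
p8 (pos 8,9,10,11,12,13,14,15,24,25,26,27,28,29,30,31): XOR of data positions = 0⊕1⊕1⊕1⊕1⊕1⊕0⊕0⊕1⊕1⊕1⊕0⊕0⊕0⊕0 = 0
p16 (pos 16,17,18,19,20,21,22,23,24,25,26,27,28,29,30,31): XOR of data positions = 1⊕1⊕0⊕0⊕1⊕0⊕0⊕0⊕1⊕1⊕1⊕0⊕0⊕0⊕0 = 0
Codeword: 0101010001111100110010001110000

0101010001111100110010001110000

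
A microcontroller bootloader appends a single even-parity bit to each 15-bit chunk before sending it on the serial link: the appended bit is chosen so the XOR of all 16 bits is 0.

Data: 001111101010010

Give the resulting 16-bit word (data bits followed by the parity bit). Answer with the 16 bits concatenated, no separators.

0011111010100100

XOR of the 15 data bits: 0⊕0⊕1⊕1⊕1⊕1⊕1⊕0⊕1⊕0⊕1⊕0⊕0⊕1⊕0 = 0
Parity bit = 0 (so all 16 bits XOR to 0).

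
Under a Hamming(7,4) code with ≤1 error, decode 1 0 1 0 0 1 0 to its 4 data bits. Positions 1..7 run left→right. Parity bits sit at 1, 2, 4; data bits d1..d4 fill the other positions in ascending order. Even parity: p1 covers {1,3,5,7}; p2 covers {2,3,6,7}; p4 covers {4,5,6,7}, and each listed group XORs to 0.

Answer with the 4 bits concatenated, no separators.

1010

s1 (pos 1,3,5,7): 1⊕1⊕0⊕0 = 0
s2 (pos 2,3,6,7): 0⊕1⊕1⊕0 = 0
s4 (pos 4,5,6,7): 0⊕0⊕1⊕0 = 1
Syndrome s4…s1 = 100 → error at position 4.
Flip position 4: 1010010 → 1011010
Read data bits from positions 3,5,6,7: 1010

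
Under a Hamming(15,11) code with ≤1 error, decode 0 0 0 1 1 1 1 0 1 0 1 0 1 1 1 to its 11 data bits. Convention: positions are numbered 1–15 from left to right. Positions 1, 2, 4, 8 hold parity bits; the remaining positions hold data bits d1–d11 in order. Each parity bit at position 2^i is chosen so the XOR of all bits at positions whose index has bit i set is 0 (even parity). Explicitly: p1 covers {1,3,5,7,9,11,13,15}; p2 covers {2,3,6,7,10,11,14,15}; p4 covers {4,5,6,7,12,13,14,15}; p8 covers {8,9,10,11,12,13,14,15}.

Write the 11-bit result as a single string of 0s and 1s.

s1 (pos 1,3,5,7,9,11,13,15): 0⊕0⊕1⊕1⊕1⊕1⊕1⊕1 = 0
s2 (pos 2,3,6,7,10,11,14,15): 0⊕0⊕1⊕1⊕0⊕1⊕1⊕1 = 1
s4 (pos 4,5,6,7,12,13,14,15): 1⊕1⊕1⊕1⊕0⊕1⊕1⊕1 = 1
s8 (pos 8,9,10,11,12,13,14,15): 0⊕1⊕0⊕1⊕0⊕1⊕1⊕1 = 1
Syndrome s8…s1 = 1110 → error at position 14.
Flip position 14: 000111101010111 → 000111101010101
Read data bits from positions 3,5,6,7,9,10,11,12,13,14,15: 01111010101

01111010101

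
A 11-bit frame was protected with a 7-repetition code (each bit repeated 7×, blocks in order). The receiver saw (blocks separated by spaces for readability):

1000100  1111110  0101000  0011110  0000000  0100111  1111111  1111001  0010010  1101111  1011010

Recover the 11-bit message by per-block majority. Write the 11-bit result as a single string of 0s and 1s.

01010111011

Block 1 (1000100): 2 ones → 0
Block 2 (1111110): 6 ones → 1
Block 3 (0101000): 2 ones → 0
Block 4 (0011110): 4 ones → 1
Block 5 (0000000): 0 ones → 0
Block 6 (0100111): 4 ones → 1
Block 7 (1111111): 7 ones → 1
Block 8 (1111001): 5 ones → 1
Block 9 (0010010): 2 ones → 0
Block 10 (1101111): 6 ones → 1
Block 11 (1011010): 4 ones → 1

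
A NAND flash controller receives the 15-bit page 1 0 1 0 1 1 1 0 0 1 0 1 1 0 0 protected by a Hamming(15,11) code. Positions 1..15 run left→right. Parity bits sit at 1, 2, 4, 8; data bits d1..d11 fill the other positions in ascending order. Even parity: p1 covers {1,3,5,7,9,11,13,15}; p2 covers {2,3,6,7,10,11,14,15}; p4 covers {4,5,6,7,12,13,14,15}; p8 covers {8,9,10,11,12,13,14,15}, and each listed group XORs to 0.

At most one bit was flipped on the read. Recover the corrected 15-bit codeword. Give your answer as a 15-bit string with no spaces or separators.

101011100101000

s1 (pos 1,3,5,7,9,11,13,15): 1⊕1⊕1⊕1⊕0⊕0⊕1⊕0 = 1
s2 (pos 2,3,6,7,10,11,14,15): 0⊕1⊕1⊕1⊕1⊕0⊕0⊕0 = 0
s4 (pos 4,5,6,7,12,13,14,15): 0⊕1⊕1⊕1⊕1⊕1⊕0⊕0 = 1
s8 (pos 8,9,10,11,12,13,14,15): 0⊕0⊕1⊕0⊕1⊕1⊕0⊕0 = 1
Syndrome s8…s1 = 1101 → error at position 13.
Flip position 13: 101011100101100 → 101011100101000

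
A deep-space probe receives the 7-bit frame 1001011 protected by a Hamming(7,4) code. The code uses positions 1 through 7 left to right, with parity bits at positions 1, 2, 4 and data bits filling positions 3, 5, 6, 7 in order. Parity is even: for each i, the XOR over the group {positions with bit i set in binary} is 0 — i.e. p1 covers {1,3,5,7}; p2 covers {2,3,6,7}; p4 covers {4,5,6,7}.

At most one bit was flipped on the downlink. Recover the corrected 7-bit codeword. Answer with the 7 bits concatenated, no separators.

s1 (pos 1,3,5,7): 1⊕0⊕0⊕1 = 0
s2 (pos 2,3,6,7): 0⊕0⊕1⊕1 = 0
s4 (pos 4,5,6,7): 1⊕0⊕1⊕1 = 1
Syndrome s4…s1 = 100 → error at position 4.
Flip position 4: 1001011 → 1000011

1000011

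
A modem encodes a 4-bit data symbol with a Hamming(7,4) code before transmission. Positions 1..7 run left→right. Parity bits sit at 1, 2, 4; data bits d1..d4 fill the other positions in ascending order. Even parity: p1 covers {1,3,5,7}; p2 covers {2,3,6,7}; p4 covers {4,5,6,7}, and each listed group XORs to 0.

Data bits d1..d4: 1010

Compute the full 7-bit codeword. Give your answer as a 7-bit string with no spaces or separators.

Place data at non-parity positions: p1 p2 1 p4 0 1 0
p1 (pos 1,3,5,7): XOR of data positions = 1⊕0⊕0 = 1
p2 (pos 2,3,6,7): XOR of data positions = 1⊕1⊕0 = 0
p4 (pos 4,5,6,7): XOR of data positions = 0⊕1⊕0 = 1
Codeword: 1011010

1011010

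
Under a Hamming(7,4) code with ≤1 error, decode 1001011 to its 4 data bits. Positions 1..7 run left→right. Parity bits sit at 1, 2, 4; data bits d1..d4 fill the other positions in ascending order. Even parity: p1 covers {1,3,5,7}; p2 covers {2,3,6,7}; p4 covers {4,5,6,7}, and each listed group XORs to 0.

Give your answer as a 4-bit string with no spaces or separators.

s1 (pos 1,3,5,7): 1⊕0⊕0⊕1 = 0
s2 (pos 2,3,6,7): 0⊕0⊕1⊕1 = 0
s4 (pos 4,5,6,7): 1⊕0⊕1⊕1 = 1
Syndrome s4…s1 = 100 → error at position 4.
Flip position 4: 1001011 → 1000011
Read data bits from positions 3,5,6,7: 0011

0011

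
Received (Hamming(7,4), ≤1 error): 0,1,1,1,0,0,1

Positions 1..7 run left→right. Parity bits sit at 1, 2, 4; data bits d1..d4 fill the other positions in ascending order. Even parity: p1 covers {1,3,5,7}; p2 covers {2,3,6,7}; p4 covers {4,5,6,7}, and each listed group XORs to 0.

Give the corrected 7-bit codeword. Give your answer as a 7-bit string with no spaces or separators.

s1 (pos 1,3,5,7): 0⊕1⊕0⊕1 = 0
s2 (pos 2,3,6,7): 1⊕1⊕0⊕1 = 1
s4 (pos 4,5,6,7): 1⊕0⊕0⊕1 = 0
Syndrome s4…s1 = 010 → error at position 2.
Flip position 2: 0111001 → 0011001

0011001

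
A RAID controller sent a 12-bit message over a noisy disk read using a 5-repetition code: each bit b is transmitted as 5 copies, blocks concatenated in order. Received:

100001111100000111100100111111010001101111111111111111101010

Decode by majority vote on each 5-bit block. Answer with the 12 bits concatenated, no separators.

010101011110

Block 1 (10000): 1 one → 0
Block 2 (11111): 5 ones → 1
Block 3 (00000): 0 ones → 0
Block 4 (11110): 4 ones → 1
Block 5 (01001): 2 ones → 0
Block 6 (11111): 5 ones → 1
Block 7 (01000): 1 one → 0
Block 8 (11011): 4 ones → 1
Block 9 (11111): 5 ones → 1
Block 10 (11111): 5 ones → 1
Block 11 (11111): 5 ones → 1
Block 12 (01010): 2 ones → 0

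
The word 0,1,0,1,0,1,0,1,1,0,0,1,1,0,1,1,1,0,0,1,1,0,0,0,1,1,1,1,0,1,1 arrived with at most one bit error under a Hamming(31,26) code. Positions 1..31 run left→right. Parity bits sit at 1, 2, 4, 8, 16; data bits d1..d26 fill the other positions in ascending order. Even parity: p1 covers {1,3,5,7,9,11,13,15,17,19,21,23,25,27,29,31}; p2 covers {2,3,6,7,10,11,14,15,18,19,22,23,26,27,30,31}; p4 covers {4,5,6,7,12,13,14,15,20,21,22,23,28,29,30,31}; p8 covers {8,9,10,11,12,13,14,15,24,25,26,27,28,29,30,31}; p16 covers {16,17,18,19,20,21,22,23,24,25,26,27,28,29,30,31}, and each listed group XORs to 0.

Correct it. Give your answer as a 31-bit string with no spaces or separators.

0101010111011011100110001111011

s1 (pos 1,3,5,7,9,11,13,15,17,19,21,23,25,27,29,31): 0⊕0⊕0⊕0⊕1⊕0⊕1⊕1⊕1⊕0⊕1⊕0⊕1⊕1⊕0⊕1 = 0
s2 (pos 2,3,6,7,10,11,14,15,18,19,22,23,26,27,30,31): 1⊕0⊕1⊕0⊕0⊕0⊕0⊕1⊕0⊕0⊕0⊕0⊕1⊕1⊕1⊕1 = 1
s4 (pos 4,5,6,7,12,13,14,15,20,21,22,23,28,29,30,31): 1⊕0⊕1⊕0⊕1⊕1⊕0⊕1⊕1⊕1⊕0⊕0⊕1⊕0⊕1⊕1 = 0
s8 (pos 8,9,10,11,12,13,14,15,24,25,26,27,28,29,30,31): 1⊕1⊕0⊕0⊕1⊕1⊕0⊕1⊕0⊕1⊕1⊕1⊕1⊕0⊕1⊕1 = 1
s16 (pos 16,17,18,19,20,21,22,23,24,25,26,27,28,29,30,31): 1⊕1⊕0⊕0⊕1⊕1⊕0⊕0⊕0⊕1⊕1⊕1⊕1⊕0⊕1⊕1 = 0
Syndrome s16…s1 = 01010 → error at position 10.
Flip position 10: 0101010110011011100110001111011 → 0101010111011011100110001111011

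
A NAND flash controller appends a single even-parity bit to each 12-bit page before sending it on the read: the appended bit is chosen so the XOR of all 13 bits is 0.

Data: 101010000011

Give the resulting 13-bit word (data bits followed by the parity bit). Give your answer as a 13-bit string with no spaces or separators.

XOR of the 12 data bits: 1⊕0⊕1⊕0⊕1⊕0⊕0⊕0⊕0⊕0⊕1⊕1 = 1
Parity bit = 1 (so all 13 bits XOR to 0).

1010100000111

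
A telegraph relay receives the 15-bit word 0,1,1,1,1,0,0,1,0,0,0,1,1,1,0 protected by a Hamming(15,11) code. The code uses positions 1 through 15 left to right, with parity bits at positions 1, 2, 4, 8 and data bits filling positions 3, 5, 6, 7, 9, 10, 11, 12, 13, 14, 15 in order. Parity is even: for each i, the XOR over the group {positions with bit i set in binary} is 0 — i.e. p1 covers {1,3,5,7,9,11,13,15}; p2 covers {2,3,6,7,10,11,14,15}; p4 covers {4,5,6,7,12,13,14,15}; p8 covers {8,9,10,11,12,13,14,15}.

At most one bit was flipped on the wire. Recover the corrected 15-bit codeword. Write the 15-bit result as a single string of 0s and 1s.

s1 (pos 1,3,5,7,9,11,13,15): 0⊕1⊕1⊕0⊕0⊕0⊕1⊕0 = 1
s2 (pos 2,3,6,7,10,11,14,15): 1⊕1⊕0⊕0⊕0⊕0⊕1⊕0 = 1
s4 (pos 4,5,6,7,12,13,14,15): 1⊕1⊕0⊕0⊕1⊕1⊕1⊕0 = 1
s8 (pos 8,9,10,11,12,13,14,15): 1⊕0⊕0⊕0⊕1⊕1⊕1⊕0 = 0
Syndrome s8…s1 = 0111 → error at position 7.
Flip position 7: 011110010001110 → 011110110001110

011110110001110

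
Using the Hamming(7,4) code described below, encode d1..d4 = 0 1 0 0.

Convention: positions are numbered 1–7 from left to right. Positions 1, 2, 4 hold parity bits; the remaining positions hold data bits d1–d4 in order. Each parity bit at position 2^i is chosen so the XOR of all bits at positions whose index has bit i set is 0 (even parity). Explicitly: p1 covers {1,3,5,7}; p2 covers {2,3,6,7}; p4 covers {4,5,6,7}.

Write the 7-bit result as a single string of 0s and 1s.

1001100

Place data at non-parity positions: p1 p2 0 p4 1 0 0
p1 (pos 1,3,5,7): XOR of data positions = 0⊕1⊕0 = 1
p2 (pos 2,3,6,7): XOR of data positions = 0⊕0⊕0 = 0
p4 (pos 4,5,6,7): XOR of data positions = 1⊕0⊕0 = 1
Codeword: 1001100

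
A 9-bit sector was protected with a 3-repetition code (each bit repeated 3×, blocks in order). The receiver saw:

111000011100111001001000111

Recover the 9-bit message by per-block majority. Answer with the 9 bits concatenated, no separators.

Block 1 (111): 3 ones → 1
Block 2 (000): 0 ones → 0
Block 3 (011): 2 ones → 1
Block 4 (100): 1 one → 0
Block 5 (111): 3 ones → 1
Block 6 (001): 1 one → 0
Block 7 (001): 1 one → 0
Block 8 (000): 0 ones → 0
Block 9 (111): 3 ones → 1

101010001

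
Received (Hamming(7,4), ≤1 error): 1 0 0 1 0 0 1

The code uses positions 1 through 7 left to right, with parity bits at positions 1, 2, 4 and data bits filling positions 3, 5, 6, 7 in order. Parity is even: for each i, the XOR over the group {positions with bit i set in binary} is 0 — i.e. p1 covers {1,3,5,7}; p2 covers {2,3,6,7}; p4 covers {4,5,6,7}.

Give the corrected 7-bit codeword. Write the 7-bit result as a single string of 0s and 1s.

1101001

s1 (pos 1,3,5,7): 1⊕0⊕0⊕1 = 0
s2 (pos 2,3,6,7): 0⊕0⊕0⊕1 = 1
s4 (pos 4,5,6,7): 1⊕0⊕0⊕1 = 0
Syndrome s4…s1 = 010 → error at position 2.
Flip position 2: 1001001 → 1101001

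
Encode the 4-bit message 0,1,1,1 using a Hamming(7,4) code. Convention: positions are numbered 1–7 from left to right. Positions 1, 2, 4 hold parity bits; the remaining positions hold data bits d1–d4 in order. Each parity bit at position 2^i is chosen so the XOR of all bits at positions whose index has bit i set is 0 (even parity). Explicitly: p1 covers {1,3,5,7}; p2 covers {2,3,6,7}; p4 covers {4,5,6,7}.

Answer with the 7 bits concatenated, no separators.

0001111

Place data at non-parity positions: p1 p2 0 p4 1 1 1
p1 (pos 1,3,5,7): XOR of data positions = 0⊕1⊕1 = 0
p2 (pos 2,3,6,7): XOR of data positions = 0⊕1⊕1 = 0
p4 (pos 4,5,6,7): XOR of data positions = 1⊕1⊕1 = 1
Codeword: 0001111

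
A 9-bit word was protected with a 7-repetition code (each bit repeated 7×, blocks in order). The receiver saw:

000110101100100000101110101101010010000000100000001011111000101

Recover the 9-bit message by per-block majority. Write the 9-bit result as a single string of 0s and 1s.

000100010

Block 1 (0001101): 3 ones → 0
Block 2 (0110010): 3 ones → 0
Block 3 (0000101): 2 ones → 0
Block 4 (1101011): 5 ones → 1
Block 5 (0101001): 3 ones → 0
Block 6 (0000000): 0 ones → 0
Block 7 (1000000): 1 one → 0
Block 8 (0101111): 5 ones → 1
Block 9 (1000101): 3 ones → 0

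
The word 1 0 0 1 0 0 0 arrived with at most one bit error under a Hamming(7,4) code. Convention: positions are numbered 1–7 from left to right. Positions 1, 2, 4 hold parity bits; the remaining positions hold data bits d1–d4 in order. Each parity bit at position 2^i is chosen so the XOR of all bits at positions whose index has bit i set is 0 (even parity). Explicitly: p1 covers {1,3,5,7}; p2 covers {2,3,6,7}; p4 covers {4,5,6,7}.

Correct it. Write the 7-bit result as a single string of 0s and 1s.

1001100

s1 (pos 1,3,5,7): 1⊕0⊕0⊕0 = 1
s2 (pos 2,3,6,7): 0⊕0⊕0⊕0 = 0
s4 (pos 4,5,6,7): 1⊕0⊕0⊕0 = 1
Syndrome s4…s1 = 101 → error at position 5.
Flip position 5: 1001000 → 1001100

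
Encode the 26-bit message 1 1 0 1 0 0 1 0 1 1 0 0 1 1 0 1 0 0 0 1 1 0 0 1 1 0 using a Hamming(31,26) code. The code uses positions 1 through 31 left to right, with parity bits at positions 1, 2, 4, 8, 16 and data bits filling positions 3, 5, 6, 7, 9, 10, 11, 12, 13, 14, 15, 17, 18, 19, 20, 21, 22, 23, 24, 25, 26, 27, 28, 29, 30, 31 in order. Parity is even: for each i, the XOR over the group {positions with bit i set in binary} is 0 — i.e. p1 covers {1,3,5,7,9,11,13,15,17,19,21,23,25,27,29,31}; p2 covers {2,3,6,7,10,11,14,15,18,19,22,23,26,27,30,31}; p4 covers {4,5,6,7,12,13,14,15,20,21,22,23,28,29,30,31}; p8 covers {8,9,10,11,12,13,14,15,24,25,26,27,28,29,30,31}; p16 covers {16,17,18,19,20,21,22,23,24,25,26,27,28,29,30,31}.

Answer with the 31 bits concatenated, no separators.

Place data at non-parity positions: p1 p2 1 p4 1 0 1 p8 0 0 1 0 1 1 0 p16 0 1 1 0 1 0 0 0 1 1 0 0 1 1 0
p1 (pos 1,3,5,7,9,11,13,15,17,19,21,23,25,27,29,31): XOR of data positions = 1⊕1⊕1⊕0⊕1⊕1⊕0⊕0⊕1⊕1⊕0⊕1⊕0⊕1⊕0 = 1
p2 (pos 2,3,6,7,10,11,14,15,18,19,22,23,26,27,30,31): XOR of data positions = 1⊕0⊕1⊕0⊕1⊕1⊕0⊕1⊕1⊕0⊕0⊕1⊕0⊕1⊕0 = 0
p4 (pos 4,5,6,7,12,13,14,15,20,21,22,23,28,29,30,31): XOR of data positions = 1⊕0⊕1⊕0⊕1⊕1⊕0⊕0⊕1⊕0⊕0⊕0⊕1⊕1⊕0 = 1
p8 (pos 8,9,10,11,12,13,14,15,24,25,26,27,28,29,30,31): XOR of data positions = 0⊕0⊕1⊕0⊕1⊕1⊕0⊕0⊕1⊕1⊕0⊕0⊕1⊕1⊕0 = 1
p16 (pos 16,17,18,19,20,21,22,23,24,25,26,27,28,29,30,31): XOR of data positions = 0⊕1⊕1⊕0⊕1⊕0⊕0⊕0⊕1⊕1⊕0⊕0⊕1⊕1⊕0 = 1
Codeword: 1011101100101101011010001100110

1011101100101101011010001100110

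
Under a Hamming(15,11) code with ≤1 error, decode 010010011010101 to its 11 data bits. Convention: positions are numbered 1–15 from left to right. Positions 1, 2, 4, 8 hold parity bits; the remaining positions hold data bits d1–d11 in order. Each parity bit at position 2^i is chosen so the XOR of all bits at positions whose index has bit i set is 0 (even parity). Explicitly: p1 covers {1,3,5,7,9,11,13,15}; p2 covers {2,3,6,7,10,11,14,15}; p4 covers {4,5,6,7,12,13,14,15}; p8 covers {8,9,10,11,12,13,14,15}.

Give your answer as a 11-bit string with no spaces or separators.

01001010100

s1 (pos 1,3,5,7,9,11,13,15): 0⊕0⊕1⊕0⊕1⊕1⊕1⊕1 = 1
s2 (pos 2,3,6,7,10,11,14,15): 1⊕0⊕0⊕0⊕0⊕1⊕0⊕1 = 1
s4 (pos 4,5,6,7,12,13,14,15): 0⊕1⊕0⊕0⊕0⊕1⊕0⊕1 = 1
s8 (pos 8,9,10,11,12,13,14,15): 1⊕1⊕0⊕1⊕0⊕1⊕0⊕1 = 1
Syndrome s8…s1 = 1111 → error at position 15.
Flip position 15: 010010011010101 → 010010011010100
Read data bits from positions 3,5,6,7,9,10,11,12,13,14,15: 01001010100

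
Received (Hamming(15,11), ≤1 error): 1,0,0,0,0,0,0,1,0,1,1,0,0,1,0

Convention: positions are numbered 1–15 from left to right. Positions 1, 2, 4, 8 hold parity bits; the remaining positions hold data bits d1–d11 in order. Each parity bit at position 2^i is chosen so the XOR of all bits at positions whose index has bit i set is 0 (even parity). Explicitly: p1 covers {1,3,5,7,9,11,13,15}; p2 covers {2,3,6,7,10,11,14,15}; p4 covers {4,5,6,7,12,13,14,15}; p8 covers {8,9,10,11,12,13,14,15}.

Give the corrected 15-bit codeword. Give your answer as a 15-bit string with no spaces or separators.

s1 (pos 1,3,5,7,9,11,13,15): 1⊕0⊕0⊕0⊕0⊕1⊕0⊕0 = 0
s2 (pos 2,3,6,7,10,11,14,15): 0⊕0⊕0⊕0⊕1⊕1⊕1⊕0 = 1
s4 (pos 4,5,6,7,12,13,14,15): 0⊕0⊕0⊕0⊕0⊕0⊕1⊕0 = 1
s8 (pos 8,9,10,11,12,13,14,15): 1⊕0⊕1⊕1⊕0⊕0⊕1⊕0 = 0
Syndrome s8…s1 = 0110 → error at position 6.
Flip position 6: 100000010110010 → 100001010110010

100001010110010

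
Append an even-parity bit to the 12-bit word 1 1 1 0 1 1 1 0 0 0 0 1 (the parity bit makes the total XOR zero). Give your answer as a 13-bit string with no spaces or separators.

1110111000011

XOR of the 12 data bits: 1⊕1⊕1⊕0⊕1⊕1⊕1⊕0⊕0⊕0⊕0⊕1 = 1
Parity bit = 1 (so all 13 bits XOR to 0).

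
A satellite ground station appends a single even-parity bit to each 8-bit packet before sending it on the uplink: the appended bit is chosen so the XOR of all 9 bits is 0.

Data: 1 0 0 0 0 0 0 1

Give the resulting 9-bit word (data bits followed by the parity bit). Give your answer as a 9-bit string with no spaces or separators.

XOR of the 8 data bits: 1⊕0⊕0⊕0⊕0⊕0⊕0⊕1 = 0
Parity bit = 0 (so all 9 bits XOR to 0).

100000010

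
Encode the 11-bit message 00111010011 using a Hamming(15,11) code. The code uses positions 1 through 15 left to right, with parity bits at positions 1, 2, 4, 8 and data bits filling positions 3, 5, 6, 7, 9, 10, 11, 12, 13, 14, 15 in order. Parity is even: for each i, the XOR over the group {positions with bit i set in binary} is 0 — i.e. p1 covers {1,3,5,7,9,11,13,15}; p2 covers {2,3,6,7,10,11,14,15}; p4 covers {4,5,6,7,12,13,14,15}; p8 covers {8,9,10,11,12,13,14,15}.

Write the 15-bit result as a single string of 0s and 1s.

010001101010011

Place data at non-parity positions: p1 p2 0 p4 0 1 1 p8 1 0 1 0 0 1 1
p1 (pos 1,3,5,7,9,11,13,15): XOR of data positions = 0⊕0⊕1⊕1⊕1⊕0⊕1 = 0
p2 (pos 2,3,6,7,10,11,14,15): XOR of data positions = 0⊕1⊕1⊕0⊕1⊕1⊕1 = 1
p4 (pos 4,5,6,7,12,13,14,15): XOR of data positions = 0⊕1⊕1⊕0⊕0⊕1⊕1 = 0
p8 (pos 8,9,10,11,12,13,14,15): XOR of data positions = 1⊕0⊕1⊕0⊕0⊕1⊕1 = 0
Codeword: 010001101010011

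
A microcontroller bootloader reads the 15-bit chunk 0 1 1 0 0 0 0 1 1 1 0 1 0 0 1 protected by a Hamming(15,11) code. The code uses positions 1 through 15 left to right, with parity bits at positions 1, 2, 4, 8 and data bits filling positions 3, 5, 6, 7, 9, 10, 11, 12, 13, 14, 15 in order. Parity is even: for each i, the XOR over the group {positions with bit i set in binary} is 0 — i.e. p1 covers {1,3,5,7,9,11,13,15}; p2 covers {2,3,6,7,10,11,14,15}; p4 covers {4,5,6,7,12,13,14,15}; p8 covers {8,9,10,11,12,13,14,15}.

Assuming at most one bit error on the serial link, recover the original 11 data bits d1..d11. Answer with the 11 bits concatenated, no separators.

10000101001

s1 (pos 1,3,5,7,9,11,13,15): 0⊕1⊕0⊕0⊕1⊕0⊕0⊕1 = 1
s2 (pos 2,3,6,7,10,11,14,15): 1⊕1⊕0⊕0⊕1⊕0⊕0⊕1 = 0
s4 (pos 4,5,6,7,12,13,14,15): 0⊕0⊕0⊕0⊕1⊕0⊕0⊕1 = 0
s8 (pos 8,9,10,11,12,13,14,15): 1⊕1⊕1⊕0⊕1⊕0⊕0⊕1 = 1
Syndrome s8…s1 = 1001 → error at position 9.
Flip position 9: 011000011101001 → 011000010101001
Read data bits from positions 3,5,6,7,9,10,11,12,13,14,15: 10000101001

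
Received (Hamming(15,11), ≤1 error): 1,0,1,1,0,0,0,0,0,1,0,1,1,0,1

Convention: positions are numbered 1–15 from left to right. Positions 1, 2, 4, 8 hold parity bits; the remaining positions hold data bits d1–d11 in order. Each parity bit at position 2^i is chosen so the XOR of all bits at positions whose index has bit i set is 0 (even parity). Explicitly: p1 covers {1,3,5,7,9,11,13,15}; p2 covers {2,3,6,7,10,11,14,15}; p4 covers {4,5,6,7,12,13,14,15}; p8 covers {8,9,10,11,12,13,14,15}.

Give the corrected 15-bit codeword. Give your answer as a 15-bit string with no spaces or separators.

s1 (pos 1,3,5,7,9,11,13,15): 1⊕1⊕0⊕0⊕0⊕0⊕1⊕1 = 0
s2 (pos 2,3,6,7,10,11,14,15): 0⊕1⊕0⊕0⊕1⊕0⊕0⊕1 = 1
s4 (pos 4,5,6,7,12,13,14,15): 1⊕0⊕0⊕0⊕1⊕1⊕0⊕1 = 0
s8 (pos 8,9,10,11,12,13,14,15): 0⊕0⊕1⊕0⊕1⊕1⊕0⊕1 = 0
Syndrome s8…s1 = 0010 → error at position 2.
Flip position 2: 101100000101101 → 111100000101101

111100000101101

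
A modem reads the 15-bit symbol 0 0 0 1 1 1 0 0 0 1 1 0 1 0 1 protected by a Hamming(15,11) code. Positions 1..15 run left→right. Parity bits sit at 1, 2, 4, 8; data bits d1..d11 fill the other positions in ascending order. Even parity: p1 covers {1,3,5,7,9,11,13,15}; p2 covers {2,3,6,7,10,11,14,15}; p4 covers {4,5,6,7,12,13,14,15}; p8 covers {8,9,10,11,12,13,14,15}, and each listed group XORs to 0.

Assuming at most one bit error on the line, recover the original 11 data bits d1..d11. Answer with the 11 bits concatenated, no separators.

01100110101

s1 (pos 1,3,5,7,9,11,13,15): 0⊕0⊕1⊕0⊕0⊕1⊕1⊕1 = 0
s2 (pos 2,3,6,7,10,11,14,15): 0⊕0⊕1⊕0⊕1⊕1⊕0⊕1 = 0
s4 (pos 4,5,6,7,12,13,14,15): 1⊕1⊕1⊕0⊕0⊕1⊕0⊕1 = 1
s8 (pos 8,9,10,11,12,13,14,15): 0⊕0⊕1⊕1⊕0⊕1⊕0⊕1 = 0
Syndrome s8…s1 = 0100 → error at position 4.
Flip position 4: 000111000110101 → 000011000110101
Read data bits from positions 3,5,6,7,9,10,11,12,13,14,15: 01100110101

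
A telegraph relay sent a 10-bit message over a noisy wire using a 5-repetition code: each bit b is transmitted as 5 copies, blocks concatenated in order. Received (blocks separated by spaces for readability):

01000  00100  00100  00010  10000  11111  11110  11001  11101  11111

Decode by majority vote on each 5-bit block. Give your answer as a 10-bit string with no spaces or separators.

Block 1 (01000): 1 one → 0
Block 2 (00100): 1 one → 0
Block 3 (00100): 1 one → 0
Block 4 (00010): 1 one → 0
Block 5 (10000): 1 one → 0
Block 6 (11111): 5 ones → 1
Block 7 (11110): 4 ones → 1
Block 8 (11001): 3 ones → 1
Block 9 (11101): 4 ones → 1
Block 10 (11111): 5 ones → 1

0000011111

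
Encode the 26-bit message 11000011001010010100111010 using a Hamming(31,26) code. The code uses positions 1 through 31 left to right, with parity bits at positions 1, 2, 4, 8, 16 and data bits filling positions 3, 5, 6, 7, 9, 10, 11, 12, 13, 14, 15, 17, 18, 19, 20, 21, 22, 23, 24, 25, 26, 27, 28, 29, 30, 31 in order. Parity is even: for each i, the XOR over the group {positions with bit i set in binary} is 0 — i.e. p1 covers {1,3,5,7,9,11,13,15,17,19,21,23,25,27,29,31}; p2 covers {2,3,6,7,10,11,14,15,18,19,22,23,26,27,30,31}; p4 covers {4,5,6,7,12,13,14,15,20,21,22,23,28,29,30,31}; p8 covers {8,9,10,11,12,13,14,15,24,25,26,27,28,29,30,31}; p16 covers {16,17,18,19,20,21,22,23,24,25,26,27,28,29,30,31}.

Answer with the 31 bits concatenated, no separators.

Place data at non-parity positions: p1 p2 1 p4 1 0 0 p8 0 0 1 1 0 0 1 p16 0 1 0 0 1 0 1 0 0 1 1 1 0 1 0
p1 (pos 1,3,5,7,9,11,13,15,17,19,21,23,25,27,29,31): XOR of data positions = 1⊕1⊕0⊕0⊕1⊕0⊕1⊕0⊕0⊕1⊕1⊕0⊕1⊕0⊕0 = 1
p2 (pos 2,3,6,7,10,11,14,15,18,19,22,23,26,27,30,31): XOR of data positions = 1⊕0⊕0⊕0⊕1⊕0⊕1⊕1⊕0⊕0⊕1⊕1⊕1⊕1⊕0 = 0
p4 (pos 4,5,6,7,12,13,14,15,20,21,22,23,28,29,30,31): XOR of data positions = 1⊕0⊕0⊕1⊕0⊕0⊕1⊕0⊕1⊕0⊕1⊕1⊕0⊕1⊕0 = 1
p8 (pos 8,9,10,11,12,13,14,15,24,25,26,27,28,29,30,31): XOR of data positions = 0⊕0⊕1⊕1⊕0⊕0⊕1⊕0⊕0⊕1⊕1⊕1⊕0⊕1⊕0 = 1
p16 (pos 16,17,18,19,20,21,22,23,24,25,26,27,28,29,30,31): XOR of data positions = 0⊕1⊕0⊕0⊕1⊕0⊕1⊕0⊕0⊕1⊕1⊕1⊕0⊕1⊕0 = 1
Codeword: 1011100100110011010010100111010

1011100100110011010010100111010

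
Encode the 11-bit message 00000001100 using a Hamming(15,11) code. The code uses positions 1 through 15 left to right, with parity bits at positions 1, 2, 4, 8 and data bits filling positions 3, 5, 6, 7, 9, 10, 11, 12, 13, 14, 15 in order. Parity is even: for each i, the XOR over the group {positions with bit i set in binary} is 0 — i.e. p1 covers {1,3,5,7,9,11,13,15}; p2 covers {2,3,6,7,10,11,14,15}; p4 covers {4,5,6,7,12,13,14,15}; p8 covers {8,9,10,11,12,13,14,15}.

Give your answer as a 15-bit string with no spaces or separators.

Place data at non-parity positions: p1 p2 0 p4 0 0 0 p8 0 0 0 1 1 0 0
p1 (pos 1,3,5,7,9,11,13,15): XOR of data positions = 0⊕0⊕0⊕0⊕0⊕1⊕0 = 1
p2 (pos 2,3,6,7,10,11,14,15): XOR of data positions = 0⊕0⊕0⊕0⊕0⊕0⊕0 = 0
p4 (pos 4,5,6,7,12,13,14,15): XOR of data positions = 0⊕0⊕0⊕1⊕1⊕0⊕0 = 0
p8 (pos 8,9,10,11,12,13,14,15): XOR of data positions = 0⊕0⊕0⊕1⊕1⊕0⊕0 = 0
Codeword: 100000000001100

100000000001100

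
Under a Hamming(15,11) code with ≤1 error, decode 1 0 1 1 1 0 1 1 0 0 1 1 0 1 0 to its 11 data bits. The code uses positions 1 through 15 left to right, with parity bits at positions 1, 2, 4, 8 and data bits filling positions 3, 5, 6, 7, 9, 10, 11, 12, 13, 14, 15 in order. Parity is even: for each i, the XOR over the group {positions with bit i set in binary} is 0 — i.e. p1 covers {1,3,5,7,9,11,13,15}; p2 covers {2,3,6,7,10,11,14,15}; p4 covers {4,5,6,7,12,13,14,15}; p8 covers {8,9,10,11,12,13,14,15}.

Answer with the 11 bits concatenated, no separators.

10010011010

s1 (pos 1,3,5,7,9,11,13,15): 1⊕1⊕1⊕1⊕0⊕1⊕0⊕0 = 1
s2 (pos 2,3,6,7,10,11,14,15): 0⊕1⊕0⊕1⊕0⊕1⊕1⊕0 = 0
s4 (pos 4,5,6,7,12,13,14,15): 1⊕1⊕0⊕1⊕1⊕0⊕1⊕0 = 1
s8 (pos 8,9,10,11,12,13,14,15): 1⊕0⊕0⊕1⊕1⊕0⊕1⊕0 = 0
Syndrome s8…s1 = 0101 → error at position 5.
Flip position 5: 101110110011010 → 101100110011010
Read data bits from positions 3,5,6,7,9,10,11,12,13,14,15: 10010011010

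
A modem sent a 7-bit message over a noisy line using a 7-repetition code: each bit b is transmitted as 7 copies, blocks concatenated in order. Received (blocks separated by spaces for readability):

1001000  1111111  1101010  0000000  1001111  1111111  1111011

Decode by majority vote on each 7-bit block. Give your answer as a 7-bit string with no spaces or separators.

Block 1 (1001000): 2 ones → 0
Block 2 (1111111): 7 ones → 1
Block 3 (1101010): 4 ones → 1
Block 4 (0000000): 0 ones → 0
Block 5 (1001111): 5 ones → 1
Block 6 (1111111): 7 ones → 1
Block 7 (1111011): 6 ones → 1

0110111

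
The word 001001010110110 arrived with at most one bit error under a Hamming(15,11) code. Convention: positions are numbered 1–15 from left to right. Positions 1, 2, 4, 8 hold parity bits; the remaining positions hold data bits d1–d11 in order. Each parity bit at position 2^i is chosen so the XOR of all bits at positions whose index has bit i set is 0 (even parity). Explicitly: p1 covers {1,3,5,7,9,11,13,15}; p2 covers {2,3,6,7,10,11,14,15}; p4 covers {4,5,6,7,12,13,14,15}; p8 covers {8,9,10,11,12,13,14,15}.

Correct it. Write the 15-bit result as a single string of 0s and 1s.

s1 (pos 1,3,5,7,9,11,13,15): 0⊕1⊕0⊕0⊕0⊕1⊕1⊕0 = 1
s2 (pos 2,3,6,7,10,11,14,15): 0⊕1⊕1⊕0⊕1⊕1⊕1⊕0 = 1
s4 (pos 4,5,6,7,12,13,14,15): 0⊕0⊕1⊕0⊕0⊕1⊕1⊕0 = 1
s8 (pos 8,9,10,11,12,13,14,15): 1⊕0⊕1⊕1⊕0⊕1⊕1⊕0 = 1
Syndrome s8…s1 = 1111 → error at position 15.
Flip position 15: 001001010110110 → 001001010110111

001001010110111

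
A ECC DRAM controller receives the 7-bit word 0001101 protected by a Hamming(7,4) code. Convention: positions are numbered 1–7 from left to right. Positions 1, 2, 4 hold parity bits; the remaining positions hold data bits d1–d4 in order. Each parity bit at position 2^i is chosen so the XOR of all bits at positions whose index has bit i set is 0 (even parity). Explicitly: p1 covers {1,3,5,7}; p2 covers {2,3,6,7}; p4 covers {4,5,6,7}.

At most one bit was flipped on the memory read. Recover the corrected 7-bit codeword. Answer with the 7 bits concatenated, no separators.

s1 (pos 1,3,5,7): 0⊕0⊕1⊕1 = 0
s2 (pos 2,3,6,7): 0⊕0⊕0⊕1 = 1
s4 (pos 4,5,6,7): 1⊕1⊕0⊕1 = 1
Syndrome s4…s1 = 110 → error at position 6.
Flip position 6: 0001101 → 0001111

0001111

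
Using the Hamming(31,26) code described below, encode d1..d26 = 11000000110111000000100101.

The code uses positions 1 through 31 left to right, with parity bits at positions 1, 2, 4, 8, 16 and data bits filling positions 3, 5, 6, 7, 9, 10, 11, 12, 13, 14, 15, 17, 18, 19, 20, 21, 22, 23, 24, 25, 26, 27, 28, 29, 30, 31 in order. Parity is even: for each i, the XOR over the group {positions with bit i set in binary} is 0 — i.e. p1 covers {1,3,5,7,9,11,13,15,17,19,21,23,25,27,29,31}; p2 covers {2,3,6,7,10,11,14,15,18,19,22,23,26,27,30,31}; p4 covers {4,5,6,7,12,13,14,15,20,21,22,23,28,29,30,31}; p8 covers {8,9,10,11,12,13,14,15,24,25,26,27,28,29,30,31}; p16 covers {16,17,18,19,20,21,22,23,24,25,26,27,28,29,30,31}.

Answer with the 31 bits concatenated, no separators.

1011100100001100111000000100101

Place data at non-parity positions: p1 p2 1 p4 1 0 0 p8 0 0 0 0 1 1 0 p16 1 1 1 0 0 0 0 0 0 1 0 0 1 0 1
p1 (pos 1,3,5,7,9,11,13,15,17,19,21,23,25,27,29,31): XOR of data positions = 1⊕1⊕0⊕0⊕0⊕1⊕0⊕1⊕1⊕0⊕0⊕0⊕0⊕1⊕1 = 1
p2 (pos 2,3,6,7,10,11,14,15,18,19,22,23,26,27,30,31): XOR of data positions = 1⊕0⊕0⊕0⊕0⊕1⊕0⊕1⊕1⊕0⊕0⊕1⊕0⊕0⊕1 = 0
p4 (pos 4,5,6,7,12,13,14,15,20,21,22,23,28,29,30,31): XOR of data positions = 1⊕0⊕0⊕0⊕1⊕1⊕0⊕0⊕0⊕0⊕0⊕0⊕1⊕0⊕1 = 1
p8 (pos 8,9,10,11,12,13,14,15,24,25,26,27,28,29,30,31): XOR of data positions = 0⊕0⊕0⊕0⊕1⊕1⊕0⊕0⊕0⊕1⊕0⊕0⊕1⊕0⊕1 = 1
p16 (pos 16,17,18,19,20,21,22,23,24,25,26,27,28,29,30,31): XOR of data positions = 1⊕1⊕1⊕0⊕0⊕0⊕0⊕0⊕0⊕1⊕0⊕0⊕1⊕0⊕1 = 0
Codeword: 1011100100001100111000000100101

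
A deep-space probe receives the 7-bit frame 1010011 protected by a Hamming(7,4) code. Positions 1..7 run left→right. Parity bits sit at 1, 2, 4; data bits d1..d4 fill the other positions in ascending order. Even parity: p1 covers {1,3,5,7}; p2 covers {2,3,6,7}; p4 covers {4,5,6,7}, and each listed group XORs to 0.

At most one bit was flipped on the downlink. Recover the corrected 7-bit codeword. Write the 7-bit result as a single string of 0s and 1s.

s1 (pos 1,3,5,7): 1⊕1⊕0⊕1 = 1
s2 (pos 2,3,6,7): 0⊕1⊕1⊕1 = 1
s4 (pos 4,5,6,7): 0⊕0⊕1⊕1 = 0
Syndrome s4…s1 = 011 → error at position 3.
Flip position 3: 1010011 → 1000011

1000011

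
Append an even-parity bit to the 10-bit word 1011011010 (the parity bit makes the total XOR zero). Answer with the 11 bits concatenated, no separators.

10110110100

XOR of the 10 data bits: 1⊕0⊕1⊕1⊕0⊕1⊕1⊕0⊕1⊕0 = 0
Parity bit = 0 (so all 11 bits XOR to 0).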